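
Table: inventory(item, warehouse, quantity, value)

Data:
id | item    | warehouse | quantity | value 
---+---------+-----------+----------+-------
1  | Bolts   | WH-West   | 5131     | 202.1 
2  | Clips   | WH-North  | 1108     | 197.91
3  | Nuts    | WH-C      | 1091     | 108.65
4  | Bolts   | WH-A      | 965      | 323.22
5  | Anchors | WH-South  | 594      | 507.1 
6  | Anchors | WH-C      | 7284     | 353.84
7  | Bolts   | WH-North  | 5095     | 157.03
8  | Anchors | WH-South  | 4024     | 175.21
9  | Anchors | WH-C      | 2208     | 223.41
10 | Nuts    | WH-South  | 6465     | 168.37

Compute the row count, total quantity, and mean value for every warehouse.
SELECT warehouse,
       COUNT(*) as cnt,
       SUM(quantity) as total_quantity,
       AVG(value) as avg_value
FROM inventory
GROUP BY warehouse

Result:
  WH-A: 1 records, 965 total quantity, 323.22 avg value
  WH-C: 3 records, 10583 total quantity, 228.63 avg value
  WH-North: 2 records, 6203 total quantity, 177.47 avg value
  WH-South: 3 records, 11083 total quantity, 283.56 avg value
  WH-West: 1 records, 5131 total quantity, 202.10 avg value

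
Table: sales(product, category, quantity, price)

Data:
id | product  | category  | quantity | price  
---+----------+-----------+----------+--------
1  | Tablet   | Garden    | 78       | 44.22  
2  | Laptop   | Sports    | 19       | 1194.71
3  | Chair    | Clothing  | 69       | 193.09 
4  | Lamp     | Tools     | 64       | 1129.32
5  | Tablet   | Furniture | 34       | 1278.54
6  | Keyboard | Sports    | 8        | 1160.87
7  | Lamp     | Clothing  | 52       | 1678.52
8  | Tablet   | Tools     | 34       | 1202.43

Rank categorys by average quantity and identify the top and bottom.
SELECT category, AVG(quantity)
FROM sales
GROUP BY category
ORDER BY AVG(quantity)

All groups:
  Sports: 13.50
  Furniture: 34.00
  Tools: 49.00
  Clothing: 60.50
  Garden: 78.00

Highest: Garden (78.00)
Lowest: Sports (13.50)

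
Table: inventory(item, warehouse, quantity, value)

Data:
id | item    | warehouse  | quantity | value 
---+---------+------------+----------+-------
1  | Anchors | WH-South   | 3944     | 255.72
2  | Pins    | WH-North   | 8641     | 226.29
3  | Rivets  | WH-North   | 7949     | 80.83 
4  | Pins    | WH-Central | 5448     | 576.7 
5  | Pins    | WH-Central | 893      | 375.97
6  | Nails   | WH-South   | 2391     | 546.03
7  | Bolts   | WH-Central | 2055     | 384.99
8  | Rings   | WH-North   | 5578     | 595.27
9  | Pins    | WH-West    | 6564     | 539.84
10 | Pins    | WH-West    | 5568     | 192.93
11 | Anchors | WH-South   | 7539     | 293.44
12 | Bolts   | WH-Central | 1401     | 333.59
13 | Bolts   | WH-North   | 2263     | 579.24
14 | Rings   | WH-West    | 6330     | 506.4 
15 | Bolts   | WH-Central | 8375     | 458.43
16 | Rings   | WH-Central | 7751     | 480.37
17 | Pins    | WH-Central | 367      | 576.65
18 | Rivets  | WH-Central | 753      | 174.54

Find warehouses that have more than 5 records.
SELECT warehouse, COUNT(*) as cnt
FROM inventory
GROUP BY warehouse
HAVING COUNT(*) > 5

Result:
  WH-Central: 8

Note: HAVING filters groups after aggregation, WHERE filters rows before.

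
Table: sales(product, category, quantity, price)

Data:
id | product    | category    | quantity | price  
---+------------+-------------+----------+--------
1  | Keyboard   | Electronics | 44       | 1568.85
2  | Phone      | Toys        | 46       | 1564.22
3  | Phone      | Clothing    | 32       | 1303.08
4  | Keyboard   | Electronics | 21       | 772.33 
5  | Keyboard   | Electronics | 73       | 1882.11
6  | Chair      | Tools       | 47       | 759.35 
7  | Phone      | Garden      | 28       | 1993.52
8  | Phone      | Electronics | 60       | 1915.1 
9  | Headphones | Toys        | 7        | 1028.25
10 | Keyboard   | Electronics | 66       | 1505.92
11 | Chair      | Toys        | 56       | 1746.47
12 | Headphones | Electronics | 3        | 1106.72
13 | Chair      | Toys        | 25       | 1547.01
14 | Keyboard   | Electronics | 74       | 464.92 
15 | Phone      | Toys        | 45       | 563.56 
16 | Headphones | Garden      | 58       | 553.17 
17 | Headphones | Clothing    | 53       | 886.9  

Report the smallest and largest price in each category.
SELECT category, MIN(price), MAX(price)
FROM sales
GROUP BY category

Result:
  Clothing: min=886.90, max=1303.08
  Electronics: min=464.92, max=1915.10
  Garden: min=553.17, max=1993.52
  Tools: min=759.35, max=759.35
  Toys: min=563.56, max=1746.47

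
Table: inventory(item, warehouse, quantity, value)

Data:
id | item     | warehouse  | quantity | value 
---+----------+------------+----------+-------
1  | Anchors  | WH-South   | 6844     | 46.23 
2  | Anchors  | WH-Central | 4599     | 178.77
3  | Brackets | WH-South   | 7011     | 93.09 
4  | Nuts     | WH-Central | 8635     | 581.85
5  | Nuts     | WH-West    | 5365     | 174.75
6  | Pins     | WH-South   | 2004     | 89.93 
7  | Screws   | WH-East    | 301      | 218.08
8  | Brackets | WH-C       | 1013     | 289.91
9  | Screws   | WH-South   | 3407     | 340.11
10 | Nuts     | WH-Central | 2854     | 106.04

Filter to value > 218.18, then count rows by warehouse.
SELECT warehouse, COUNT(*)
FROM inventory
WHERE value > 218.18
GROUP BY warehouse

Note: WHERE filters rows before grouping.

Result:
  WH-C: 1
  WH-Central: 1
  WH-South: 1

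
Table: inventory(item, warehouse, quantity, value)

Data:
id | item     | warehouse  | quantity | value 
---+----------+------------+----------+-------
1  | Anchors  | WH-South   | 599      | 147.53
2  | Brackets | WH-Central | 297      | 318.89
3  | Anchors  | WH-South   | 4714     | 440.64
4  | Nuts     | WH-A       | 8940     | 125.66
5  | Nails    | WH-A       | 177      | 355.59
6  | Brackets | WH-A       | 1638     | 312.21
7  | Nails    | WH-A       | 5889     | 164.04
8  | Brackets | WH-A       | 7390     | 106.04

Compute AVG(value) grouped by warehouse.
SELECT warehouse, AVG(value) as result
FROM inventory
GROUP BY warehouse

Result:
  WH-A: 212.71
  WH-Central: 318.89
  WH-South: 294.09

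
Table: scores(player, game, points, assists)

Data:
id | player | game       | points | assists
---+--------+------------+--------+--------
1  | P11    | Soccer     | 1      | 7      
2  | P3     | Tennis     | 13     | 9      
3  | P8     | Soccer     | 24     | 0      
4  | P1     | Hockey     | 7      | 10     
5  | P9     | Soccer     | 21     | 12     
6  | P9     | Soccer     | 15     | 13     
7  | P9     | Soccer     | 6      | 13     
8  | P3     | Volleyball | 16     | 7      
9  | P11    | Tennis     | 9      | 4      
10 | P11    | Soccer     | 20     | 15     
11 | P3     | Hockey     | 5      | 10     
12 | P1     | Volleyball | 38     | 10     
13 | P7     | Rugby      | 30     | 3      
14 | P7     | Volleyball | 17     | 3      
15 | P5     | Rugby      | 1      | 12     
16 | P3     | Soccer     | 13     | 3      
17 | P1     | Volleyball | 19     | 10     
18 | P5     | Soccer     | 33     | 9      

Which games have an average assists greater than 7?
SELECT game, AVG(assists)
FROM scores
GROUP BY game
HAVING AVG(assists) > 7

Result:
  Hockey: avg=10.00
  Rugby: avg=7.50
  Soccer: avg=9.00
  Volleyball: avg=7.50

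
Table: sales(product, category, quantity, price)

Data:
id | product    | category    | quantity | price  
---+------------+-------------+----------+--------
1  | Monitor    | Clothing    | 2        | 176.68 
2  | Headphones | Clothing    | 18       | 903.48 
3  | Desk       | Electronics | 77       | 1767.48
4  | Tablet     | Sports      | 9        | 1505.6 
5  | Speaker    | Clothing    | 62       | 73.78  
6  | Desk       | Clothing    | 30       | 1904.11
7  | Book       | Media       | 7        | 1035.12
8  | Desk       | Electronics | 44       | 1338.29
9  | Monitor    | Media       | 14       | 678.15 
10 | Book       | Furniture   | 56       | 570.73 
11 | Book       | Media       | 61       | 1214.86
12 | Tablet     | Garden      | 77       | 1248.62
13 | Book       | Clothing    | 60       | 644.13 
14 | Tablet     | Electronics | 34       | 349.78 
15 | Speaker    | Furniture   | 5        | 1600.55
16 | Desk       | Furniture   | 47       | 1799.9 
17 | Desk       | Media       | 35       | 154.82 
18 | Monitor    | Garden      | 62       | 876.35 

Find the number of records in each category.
SELECT category, COUNT(*) as count
FROM sales
GROUP BY category

Result:
  Clothing: 5
  Electronics: 3
  Furniture: 3
  Garden: 2
  Media: 4
  Sports: 1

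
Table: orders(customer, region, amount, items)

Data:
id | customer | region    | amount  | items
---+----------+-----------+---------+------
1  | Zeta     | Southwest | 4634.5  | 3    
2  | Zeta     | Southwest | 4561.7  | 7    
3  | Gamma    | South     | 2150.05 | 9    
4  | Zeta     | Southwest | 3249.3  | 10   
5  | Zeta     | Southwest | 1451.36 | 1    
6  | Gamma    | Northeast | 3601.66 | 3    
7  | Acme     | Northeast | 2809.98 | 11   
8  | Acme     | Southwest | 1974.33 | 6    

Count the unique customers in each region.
SELECT region, COUNT(DISTINCT customer)
FROM orders
GROUP BY region

Result:
  Northeast: 2 distinct
  South: 1 distinct
  Southwest: 2 distinct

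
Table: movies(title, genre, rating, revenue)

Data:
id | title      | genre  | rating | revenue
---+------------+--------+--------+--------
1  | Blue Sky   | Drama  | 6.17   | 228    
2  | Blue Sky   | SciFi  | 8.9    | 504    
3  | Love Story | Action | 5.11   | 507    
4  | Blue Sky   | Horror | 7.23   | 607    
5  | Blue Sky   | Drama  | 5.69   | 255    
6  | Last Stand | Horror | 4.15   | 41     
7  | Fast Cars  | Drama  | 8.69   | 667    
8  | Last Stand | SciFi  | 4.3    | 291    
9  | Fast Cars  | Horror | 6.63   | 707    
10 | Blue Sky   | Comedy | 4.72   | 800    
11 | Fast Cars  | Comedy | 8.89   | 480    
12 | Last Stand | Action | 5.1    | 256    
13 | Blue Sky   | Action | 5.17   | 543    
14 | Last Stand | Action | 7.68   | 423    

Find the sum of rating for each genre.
SELECT genre, SUM(rating) as result
FROM movies
GROUP BY genre

Result:
  Action: 23.06
  Comedy: 13.61
  Drama: 20.55
  Horror: 18.01
  SciFi: 13.20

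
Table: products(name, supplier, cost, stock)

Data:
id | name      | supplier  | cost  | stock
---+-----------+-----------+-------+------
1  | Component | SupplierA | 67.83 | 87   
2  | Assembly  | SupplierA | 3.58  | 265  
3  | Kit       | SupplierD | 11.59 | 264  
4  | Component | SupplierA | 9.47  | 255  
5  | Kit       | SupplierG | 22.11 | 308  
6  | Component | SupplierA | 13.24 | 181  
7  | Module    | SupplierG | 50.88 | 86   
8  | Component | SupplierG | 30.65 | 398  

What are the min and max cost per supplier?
SELECT supplier, MIN(cost), MAX(cost)
FROM products
GROUP BY supplier

Result:
  SupplierA: min=3.58, max=67.83
  SupplierD: min=11.59, max=11.59
  SupplierG: min=22.11, max=50.88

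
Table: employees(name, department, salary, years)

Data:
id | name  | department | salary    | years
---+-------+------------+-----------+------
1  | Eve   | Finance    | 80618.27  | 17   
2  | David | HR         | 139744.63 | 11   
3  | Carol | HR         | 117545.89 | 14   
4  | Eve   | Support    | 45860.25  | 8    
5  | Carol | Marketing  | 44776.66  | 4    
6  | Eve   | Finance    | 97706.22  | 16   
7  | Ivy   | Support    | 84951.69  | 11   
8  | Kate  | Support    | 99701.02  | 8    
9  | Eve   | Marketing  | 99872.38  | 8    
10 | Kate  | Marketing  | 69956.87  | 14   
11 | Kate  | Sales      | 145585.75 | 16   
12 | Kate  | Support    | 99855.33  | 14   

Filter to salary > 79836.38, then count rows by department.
SELECT department, COUNT(*)
FROM employees
WHERE salary > 79836.38
GROUP BY department

Note: WHERE filters rows before grouping.

Result:
  Finance: 2
  HR: 2
  Marketing: 1
  Sales: 1
  Support: 3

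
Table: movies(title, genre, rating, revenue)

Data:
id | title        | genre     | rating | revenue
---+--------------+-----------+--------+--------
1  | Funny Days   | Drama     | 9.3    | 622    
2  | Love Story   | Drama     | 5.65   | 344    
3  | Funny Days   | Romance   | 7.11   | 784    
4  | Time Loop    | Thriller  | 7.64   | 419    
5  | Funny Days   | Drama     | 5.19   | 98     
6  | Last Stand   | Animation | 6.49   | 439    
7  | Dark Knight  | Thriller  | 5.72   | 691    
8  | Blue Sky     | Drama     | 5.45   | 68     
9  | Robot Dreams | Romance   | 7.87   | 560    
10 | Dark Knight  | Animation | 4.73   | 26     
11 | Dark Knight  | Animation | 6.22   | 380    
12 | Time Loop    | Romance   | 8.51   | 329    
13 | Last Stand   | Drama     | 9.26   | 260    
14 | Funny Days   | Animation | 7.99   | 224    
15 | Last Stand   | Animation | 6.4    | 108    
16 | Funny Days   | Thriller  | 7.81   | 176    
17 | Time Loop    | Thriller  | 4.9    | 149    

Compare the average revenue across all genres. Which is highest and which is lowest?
SELECT genre, AVG(revenue)
FROM movies
GROUP BY genre
ORDER BY AVG(revenue)

All groups:
  Animation: 235.40
  Drama: 278.40
  Thriller: 358.75
  Romance: 557.67

Highest: Romance (557.67)
Lowest: Animation (235.40)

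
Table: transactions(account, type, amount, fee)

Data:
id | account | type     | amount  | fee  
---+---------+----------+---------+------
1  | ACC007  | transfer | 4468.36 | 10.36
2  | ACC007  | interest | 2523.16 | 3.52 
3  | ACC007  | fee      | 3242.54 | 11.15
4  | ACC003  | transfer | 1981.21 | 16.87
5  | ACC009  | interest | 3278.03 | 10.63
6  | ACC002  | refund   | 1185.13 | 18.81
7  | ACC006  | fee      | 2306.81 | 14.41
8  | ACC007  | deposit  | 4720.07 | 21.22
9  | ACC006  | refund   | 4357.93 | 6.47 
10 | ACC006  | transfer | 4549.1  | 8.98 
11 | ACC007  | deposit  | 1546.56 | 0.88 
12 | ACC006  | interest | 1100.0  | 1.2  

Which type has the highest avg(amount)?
SELECT type, AVG(amount) as val
FROM transactions
GROUP BY type
ORDER BY val DESC
LIMIT 1

Result: transfer with avg(amount) = 3666.22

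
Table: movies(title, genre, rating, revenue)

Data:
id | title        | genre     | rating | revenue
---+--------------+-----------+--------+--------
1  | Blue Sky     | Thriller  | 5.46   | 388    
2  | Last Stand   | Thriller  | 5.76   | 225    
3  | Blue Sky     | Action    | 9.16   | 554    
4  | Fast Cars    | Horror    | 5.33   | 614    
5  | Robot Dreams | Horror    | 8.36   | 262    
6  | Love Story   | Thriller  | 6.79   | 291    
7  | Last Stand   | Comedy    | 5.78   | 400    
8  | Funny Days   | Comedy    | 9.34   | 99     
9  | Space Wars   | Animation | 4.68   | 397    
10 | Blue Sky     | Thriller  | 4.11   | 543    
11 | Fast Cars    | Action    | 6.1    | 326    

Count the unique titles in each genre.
SELECT genre, COUNT(DISTINCT title)
FROM movies
GROUP BY genre

Result:
  Action: 2 distinct
  Animation: 1 distinct
  Comedy: 2 distinct
  Horror: 2 distinct
  Thriller: 3 distinct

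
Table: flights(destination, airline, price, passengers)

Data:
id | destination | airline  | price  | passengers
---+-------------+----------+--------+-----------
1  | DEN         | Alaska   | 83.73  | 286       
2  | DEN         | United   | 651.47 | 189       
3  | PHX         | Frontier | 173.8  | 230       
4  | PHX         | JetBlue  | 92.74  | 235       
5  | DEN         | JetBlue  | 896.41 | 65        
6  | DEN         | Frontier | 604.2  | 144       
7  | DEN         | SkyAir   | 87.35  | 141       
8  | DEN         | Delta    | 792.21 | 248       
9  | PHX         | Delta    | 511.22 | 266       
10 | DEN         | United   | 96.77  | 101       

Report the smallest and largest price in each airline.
SELECT airline, MIN(price), MAX(price)
FROM flights
GROUP BY airline

Result:
  Alaska: min=83.73, max=83.73
  Delta: min=511.22, max=792.21
  Frontier: min=173.80, max=604.20
  JetBlue: min=92.74, max=896.41
  SkyAir: min=87.35, max=87.35
  United: min=96.77, max=651.47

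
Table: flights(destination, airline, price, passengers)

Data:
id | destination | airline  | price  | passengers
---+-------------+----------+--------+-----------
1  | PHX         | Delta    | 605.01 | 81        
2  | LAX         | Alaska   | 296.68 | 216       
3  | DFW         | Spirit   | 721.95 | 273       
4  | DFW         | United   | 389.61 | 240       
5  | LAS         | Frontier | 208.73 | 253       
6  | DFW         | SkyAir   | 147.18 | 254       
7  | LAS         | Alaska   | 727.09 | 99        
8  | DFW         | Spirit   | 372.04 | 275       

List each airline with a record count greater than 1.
SELECT airline, COUNT(*) as cnt
FROM flights
GROUP BY airline
HAVING COUNT(*) > 1

Result:
  Alaska: 2
  Spirit: 2

Note: HAVING filters groups after aggregation, WHERE filters rows before.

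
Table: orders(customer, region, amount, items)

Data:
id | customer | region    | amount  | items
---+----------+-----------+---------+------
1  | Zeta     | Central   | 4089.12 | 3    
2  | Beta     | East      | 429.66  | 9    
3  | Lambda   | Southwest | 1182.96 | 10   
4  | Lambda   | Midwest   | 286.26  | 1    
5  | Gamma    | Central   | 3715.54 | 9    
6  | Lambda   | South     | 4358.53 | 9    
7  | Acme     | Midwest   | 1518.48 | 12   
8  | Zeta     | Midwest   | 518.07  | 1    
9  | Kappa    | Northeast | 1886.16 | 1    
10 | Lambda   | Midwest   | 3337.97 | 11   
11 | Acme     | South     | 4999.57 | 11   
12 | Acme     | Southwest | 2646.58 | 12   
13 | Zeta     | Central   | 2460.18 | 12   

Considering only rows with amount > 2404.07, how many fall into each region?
SELECT region, COUNT(*)
FROM orders
WHERE amount > 2404.07
GROUP BY region

Note: WHERE filters rows before grouping.

Result:
  Central: 3
  Midwest: 1
  South: 2
  Southwest: 1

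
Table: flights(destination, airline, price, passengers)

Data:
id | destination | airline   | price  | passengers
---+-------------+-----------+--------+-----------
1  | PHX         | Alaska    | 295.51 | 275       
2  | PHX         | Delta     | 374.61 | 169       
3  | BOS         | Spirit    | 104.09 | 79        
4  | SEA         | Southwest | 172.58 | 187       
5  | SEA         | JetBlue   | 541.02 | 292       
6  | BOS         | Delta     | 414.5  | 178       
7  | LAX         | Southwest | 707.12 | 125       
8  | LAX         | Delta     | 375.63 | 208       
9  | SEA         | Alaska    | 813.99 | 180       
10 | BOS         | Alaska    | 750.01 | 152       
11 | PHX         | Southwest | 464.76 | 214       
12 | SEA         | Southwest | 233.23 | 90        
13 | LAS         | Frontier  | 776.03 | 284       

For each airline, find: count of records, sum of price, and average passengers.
SELECT airline,
       COUNT(*) as cnt,
       SUM(price) as total_price,
       AVG(passengers) as avg_passengers
FROM flights
GROUP BY airline

Result:
  Alaska: 3 records, 1859.51 total price, 202.33 avg passengers
  Delta: 3 records, 1164.74 total price, 185.00 avg passengers
  Frontier: 1 records, 776.03 total price, 284.00 avg passengers
  JetBlue: 1 records, 541.02 total price, 292.00 avg passengers
  Southwest: 4 records, 1577.69 total price, 154.00 avg passengers
  Spirit: 1 records, 104.09 total price, 79.00 avg passengers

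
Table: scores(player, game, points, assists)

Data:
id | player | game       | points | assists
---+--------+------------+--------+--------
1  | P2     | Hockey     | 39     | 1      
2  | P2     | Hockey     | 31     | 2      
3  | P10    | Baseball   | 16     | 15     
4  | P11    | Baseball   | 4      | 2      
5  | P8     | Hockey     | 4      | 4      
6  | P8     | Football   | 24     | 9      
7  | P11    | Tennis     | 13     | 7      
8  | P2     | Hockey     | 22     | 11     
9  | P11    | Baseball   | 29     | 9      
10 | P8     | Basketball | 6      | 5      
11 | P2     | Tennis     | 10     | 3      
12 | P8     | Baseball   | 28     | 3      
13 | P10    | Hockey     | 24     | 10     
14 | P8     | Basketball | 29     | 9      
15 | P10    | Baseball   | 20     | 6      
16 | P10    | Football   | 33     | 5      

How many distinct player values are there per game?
SELECT game, COUNT(DISTINCT player)
FROM scores
GROUP BY game

Result:
  Baseball: 3 distinct
  Basketball: 1 distinct
  Football: 2 distinct
  Hockey: 3 distinct
  Tennis: 2 distinct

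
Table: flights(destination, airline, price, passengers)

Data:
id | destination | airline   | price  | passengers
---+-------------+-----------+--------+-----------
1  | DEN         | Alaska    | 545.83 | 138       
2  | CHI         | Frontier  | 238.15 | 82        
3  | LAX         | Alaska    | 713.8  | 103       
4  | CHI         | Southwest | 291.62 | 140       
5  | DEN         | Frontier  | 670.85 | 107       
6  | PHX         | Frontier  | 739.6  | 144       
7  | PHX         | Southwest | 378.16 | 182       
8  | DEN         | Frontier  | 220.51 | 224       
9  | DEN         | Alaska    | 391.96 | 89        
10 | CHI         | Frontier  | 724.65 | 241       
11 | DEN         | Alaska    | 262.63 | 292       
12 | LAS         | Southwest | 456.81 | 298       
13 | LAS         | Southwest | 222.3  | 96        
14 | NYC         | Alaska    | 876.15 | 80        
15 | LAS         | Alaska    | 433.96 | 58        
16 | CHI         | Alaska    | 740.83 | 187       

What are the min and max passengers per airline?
SELECT airline, MIN(passengers), MAX(passengers)
FROM flights
GROUP BY airline

Result:
  Alaska: min=58, max=292
  Frontier: min=82, max=241
  Southwest: min=96, max=298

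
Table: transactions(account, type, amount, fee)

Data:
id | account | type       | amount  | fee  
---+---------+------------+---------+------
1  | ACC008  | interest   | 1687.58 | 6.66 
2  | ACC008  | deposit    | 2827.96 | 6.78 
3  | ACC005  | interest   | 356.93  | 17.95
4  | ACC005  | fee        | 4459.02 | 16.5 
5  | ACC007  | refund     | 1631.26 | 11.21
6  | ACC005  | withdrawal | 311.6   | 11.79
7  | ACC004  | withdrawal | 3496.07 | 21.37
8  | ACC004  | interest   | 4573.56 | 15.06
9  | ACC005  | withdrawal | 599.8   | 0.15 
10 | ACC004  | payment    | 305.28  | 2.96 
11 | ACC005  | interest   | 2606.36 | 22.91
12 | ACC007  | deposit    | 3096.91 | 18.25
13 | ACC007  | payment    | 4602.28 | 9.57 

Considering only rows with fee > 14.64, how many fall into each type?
SELECT type, COUNT(*)
FROM transactions
WHERE fee > 14.64
GROUP BY type

Note: WHERE filters rows before grouping.

Result:
  deposit: 1
  fee: 1
  interest: 3
  withdrawal: 1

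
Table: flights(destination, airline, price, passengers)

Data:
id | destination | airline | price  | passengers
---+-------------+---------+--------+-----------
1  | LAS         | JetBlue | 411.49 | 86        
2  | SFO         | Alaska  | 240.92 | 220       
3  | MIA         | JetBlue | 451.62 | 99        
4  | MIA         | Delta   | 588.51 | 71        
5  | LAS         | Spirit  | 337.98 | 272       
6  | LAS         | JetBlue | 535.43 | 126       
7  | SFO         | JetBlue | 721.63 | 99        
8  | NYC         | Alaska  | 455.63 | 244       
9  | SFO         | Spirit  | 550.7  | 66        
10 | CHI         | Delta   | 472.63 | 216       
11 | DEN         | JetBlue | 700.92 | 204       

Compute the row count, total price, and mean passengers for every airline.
SELECT airline,
       COUNT(*) as cnt,
       SUM(price) as total_price,
       AVG(passengers) as avg_passengers
FROM flights
GROUP BY airline

Result:
  Alaska: 2 records, 696.55 total price, 232.00 avg passengers
  Delta: 2 records, 1061.14 total price, 143.50 avg passengers
  JetBlue: 5 records, 2821.09 total price, 122.80 avg passengers
  Spirit: 2 records, 888.68 total price, 169.00 avg passengers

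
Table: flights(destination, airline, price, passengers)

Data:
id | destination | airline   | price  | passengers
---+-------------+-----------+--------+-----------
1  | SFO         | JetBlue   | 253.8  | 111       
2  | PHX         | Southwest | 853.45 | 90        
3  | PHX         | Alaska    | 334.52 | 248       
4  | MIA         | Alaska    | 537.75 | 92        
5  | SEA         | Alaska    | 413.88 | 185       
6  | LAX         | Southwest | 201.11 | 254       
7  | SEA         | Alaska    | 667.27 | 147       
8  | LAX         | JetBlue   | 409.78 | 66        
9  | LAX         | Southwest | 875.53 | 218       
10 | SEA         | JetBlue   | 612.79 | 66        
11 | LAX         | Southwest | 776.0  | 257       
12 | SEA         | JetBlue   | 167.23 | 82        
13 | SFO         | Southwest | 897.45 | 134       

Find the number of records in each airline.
SELECT airline, COUNT(*) as count
FROM flights
GROUP BY airline

Result:
  Alaska: 4
  JetBlue: 4
  Southwest: 5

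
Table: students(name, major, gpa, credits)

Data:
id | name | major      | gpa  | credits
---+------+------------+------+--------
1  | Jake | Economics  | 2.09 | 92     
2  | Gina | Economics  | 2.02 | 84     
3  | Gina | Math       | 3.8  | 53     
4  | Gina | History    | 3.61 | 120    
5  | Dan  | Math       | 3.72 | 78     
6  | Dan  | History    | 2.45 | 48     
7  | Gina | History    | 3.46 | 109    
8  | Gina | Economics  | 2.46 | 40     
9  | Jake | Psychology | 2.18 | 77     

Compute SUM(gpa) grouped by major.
SELECT major, SUM(gpa) as result
FROM students
GROUP BY major

Result:
  Economics: 6.57
  History: 9.52
  Math: 7.52
  Psychology: 2.18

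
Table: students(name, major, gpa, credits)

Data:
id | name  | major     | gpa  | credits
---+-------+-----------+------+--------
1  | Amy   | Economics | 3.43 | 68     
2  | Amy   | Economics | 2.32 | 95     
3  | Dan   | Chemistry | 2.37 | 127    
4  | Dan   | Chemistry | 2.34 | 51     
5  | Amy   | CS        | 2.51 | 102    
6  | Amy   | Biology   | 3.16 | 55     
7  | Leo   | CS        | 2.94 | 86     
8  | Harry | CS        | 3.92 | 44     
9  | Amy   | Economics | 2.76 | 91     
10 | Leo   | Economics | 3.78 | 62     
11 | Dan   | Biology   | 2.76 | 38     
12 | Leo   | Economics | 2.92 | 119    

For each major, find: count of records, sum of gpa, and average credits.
SELECT major,
       COUNT(*) as cnt,
       SUM(gpa) as total_gpa,
       AVG(credits) as avg_credits
FROM students
GROUP BY major

Result:
  Biology: 2 records, 5.92 total gpa, 46.50 avg credits
  CS: 3 records, 9.37 total gpa, 77.33 avg credits
  Chemistry: 2 records, 4.71 total gpa, 89.00 avg credits
  Economics: 5 records, 15.21 total gpa, 87.00 avg credits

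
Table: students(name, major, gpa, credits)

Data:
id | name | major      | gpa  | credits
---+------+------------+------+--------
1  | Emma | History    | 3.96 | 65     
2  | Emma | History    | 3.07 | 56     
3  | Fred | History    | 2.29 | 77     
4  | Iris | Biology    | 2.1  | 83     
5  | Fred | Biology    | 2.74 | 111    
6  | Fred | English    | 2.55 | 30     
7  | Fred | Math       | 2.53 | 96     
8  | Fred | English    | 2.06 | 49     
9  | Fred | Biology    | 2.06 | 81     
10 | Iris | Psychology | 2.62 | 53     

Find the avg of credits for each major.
SELECT major, AVG(credits) as result
FROM students
GROUP BY major

Result:
  Biology: 91.67
  English: 39.50
  History: 66.00
  Math: 96.00
  Psychology: 53.00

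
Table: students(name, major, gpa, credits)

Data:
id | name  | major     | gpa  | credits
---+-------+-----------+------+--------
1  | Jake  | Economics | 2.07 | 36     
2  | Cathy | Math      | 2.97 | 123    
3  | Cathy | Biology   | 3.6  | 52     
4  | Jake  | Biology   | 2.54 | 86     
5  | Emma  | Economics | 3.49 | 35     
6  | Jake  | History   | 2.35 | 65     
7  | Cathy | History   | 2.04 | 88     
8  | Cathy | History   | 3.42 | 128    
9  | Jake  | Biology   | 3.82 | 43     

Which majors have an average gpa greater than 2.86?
SELECT major, AVG(gpa)
FROM students
GROUP BY major
HAVING AVG(gpa) > 2.86

Result:
  Biology: avg=3.32
  Math: avg=2.97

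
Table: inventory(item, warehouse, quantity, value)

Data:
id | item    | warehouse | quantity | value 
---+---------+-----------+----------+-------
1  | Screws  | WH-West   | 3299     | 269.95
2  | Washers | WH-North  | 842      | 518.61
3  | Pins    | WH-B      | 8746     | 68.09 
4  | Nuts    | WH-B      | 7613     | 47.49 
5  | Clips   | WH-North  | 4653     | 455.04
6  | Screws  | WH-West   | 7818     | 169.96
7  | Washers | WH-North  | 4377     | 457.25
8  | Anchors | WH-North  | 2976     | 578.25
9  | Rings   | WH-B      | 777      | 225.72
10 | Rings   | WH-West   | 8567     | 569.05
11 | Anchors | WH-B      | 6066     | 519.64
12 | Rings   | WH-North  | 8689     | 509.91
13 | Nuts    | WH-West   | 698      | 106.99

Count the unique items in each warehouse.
SELECT warehouse, COUNT(DISTINCT item)
FROM inventory
GROUP BY warehouse

Result:
  WH-B: 4 distinct
  WH-North: 4 distinct
  WH-West: 3 distinct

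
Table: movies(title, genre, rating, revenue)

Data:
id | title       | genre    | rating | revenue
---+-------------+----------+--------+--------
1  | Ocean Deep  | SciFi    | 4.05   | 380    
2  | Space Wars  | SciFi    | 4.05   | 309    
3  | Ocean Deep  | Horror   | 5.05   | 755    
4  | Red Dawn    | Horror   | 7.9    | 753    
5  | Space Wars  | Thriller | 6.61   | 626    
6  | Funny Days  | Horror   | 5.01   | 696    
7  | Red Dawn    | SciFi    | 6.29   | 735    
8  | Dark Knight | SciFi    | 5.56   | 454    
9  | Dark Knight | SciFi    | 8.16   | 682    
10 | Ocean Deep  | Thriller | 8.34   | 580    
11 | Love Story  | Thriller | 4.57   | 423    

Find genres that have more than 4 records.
SELECT genre, COUNT(*) as cnt
FROM movies
GROUP BY genre
HAVING COUNT(*) > 4

Result:
  SciFi: 5

Note: HAVING filters groups after aggregation, WHERE filters rows before.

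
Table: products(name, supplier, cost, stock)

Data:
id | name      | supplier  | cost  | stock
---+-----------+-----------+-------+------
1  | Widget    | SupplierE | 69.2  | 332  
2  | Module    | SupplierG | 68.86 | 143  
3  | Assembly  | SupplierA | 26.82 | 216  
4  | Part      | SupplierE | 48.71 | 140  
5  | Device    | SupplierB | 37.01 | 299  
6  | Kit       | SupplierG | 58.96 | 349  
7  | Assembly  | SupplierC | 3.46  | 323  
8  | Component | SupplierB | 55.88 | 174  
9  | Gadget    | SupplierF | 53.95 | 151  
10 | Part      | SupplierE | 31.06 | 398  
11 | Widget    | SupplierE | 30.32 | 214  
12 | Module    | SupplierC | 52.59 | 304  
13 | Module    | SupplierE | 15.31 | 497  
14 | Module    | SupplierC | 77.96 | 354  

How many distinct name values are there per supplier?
SELECT supplier, COUNT(DISTINCT name)
FROM products
GROUP BY supplier

Result:
  SupplierA: 1 distinct
  SupplierB: 2 distinct
  SupplierC: 2 distinct
  SupplierE: 3 distinct
  SupplierF: 1 distinct
  SupplierG: 2 distinct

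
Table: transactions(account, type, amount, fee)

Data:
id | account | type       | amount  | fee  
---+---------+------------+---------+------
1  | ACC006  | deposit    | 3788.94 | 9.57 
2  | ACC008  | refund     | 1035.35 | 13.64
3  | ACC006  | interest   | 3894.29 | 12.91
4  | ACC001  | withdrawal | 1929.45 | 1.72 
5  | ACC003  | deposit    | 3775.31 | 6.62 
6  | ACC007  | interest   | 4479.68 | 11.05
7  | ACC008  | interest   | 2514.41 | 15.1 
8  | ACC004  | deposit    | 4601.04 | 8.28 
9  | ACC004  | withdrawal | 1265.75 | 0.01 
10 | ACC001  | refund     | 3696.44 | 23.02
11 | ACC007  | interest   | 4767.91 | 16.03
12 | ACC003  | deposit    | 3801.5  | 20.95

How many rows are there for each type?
SELECT type, COUNT(*) as count
FROM transactions
GROUP BY type

Result:
  deposit: 4
  interest: 4
  refund: 2
  withdrawal: 2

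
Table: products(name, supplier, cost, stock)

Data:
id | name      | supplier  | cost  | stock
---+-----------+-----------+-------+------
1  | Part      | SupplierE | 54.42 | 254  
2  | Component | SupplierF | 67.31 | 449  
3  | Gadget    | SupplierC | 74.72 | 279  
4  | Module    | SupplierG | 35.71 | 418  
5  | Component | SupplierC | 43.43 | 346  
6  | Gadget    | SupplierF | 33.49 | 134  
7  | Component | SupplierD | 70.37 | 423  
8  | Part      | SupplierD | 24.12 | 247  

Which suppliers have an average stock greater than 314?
SELECT supplier, AVG(stock)
FROM products
GROUP BY supplier
HAVING AVG(stock) > 314

Result:
  SupplierD: avg=335.00
  SupplierG: avg=418.00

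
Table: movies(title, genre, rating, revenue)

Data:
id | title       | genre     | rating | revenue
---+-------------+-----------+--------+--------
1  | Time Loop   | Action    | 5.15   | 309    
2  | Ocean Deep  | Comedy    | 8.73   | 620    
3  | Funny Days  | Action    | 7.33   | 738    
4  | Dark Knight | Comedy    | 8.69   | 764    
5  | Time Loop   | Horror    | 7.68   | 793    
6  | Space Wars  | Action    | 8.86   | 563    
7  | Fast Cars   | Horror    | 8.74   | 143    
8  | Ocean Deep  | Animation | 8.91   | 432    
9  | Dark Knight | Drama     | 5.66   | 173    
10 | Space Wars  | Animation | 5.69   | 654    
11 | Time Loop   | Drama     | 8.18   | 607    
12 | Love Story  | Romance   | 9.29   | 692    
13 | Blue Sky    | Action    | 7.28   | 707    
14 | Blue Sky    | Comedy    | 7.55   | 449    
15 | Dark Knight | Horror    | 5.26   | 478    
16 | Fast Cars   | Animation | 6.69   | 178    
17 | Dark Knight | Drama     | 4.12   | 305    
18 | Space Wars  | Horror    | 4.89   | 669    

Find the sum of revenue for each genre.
SELECT genre, SUM(revenue) as result
FROM movies
GROUP BY genre

Result:
  Action: 2317
  Animation: 1264
  Comedy: 1833
  Drama: 1085
  Horror: 2083
  Romance: 692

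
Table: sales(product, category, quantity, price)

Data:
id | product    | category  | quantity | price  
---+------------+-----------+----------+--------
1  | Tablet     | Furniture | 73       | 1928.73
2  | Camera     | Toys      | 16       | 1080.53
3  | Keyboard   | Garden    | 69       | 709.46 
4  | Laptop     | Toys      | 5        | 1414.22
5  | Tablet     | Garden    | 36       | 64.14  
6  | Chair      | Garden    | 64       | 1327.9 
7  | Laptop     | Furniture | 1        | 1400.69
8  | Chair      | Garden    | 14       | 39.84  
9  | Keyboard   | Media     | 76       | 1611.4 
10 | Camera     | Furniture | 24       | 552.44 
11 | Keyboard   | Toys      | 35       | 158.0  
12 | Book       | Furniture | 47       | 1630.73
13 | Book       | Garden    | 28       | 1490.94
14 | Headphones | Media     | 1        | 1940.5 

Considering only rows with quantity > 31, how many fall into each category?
SELECT category, COUNT(*)
FROM sales
WHERE quantity > 31
GROUP BY category

Note: WHERE filters rows before grouping.

Result:
  Furniture: 2
  Garden: 3
  Media: 1
  Toys: 1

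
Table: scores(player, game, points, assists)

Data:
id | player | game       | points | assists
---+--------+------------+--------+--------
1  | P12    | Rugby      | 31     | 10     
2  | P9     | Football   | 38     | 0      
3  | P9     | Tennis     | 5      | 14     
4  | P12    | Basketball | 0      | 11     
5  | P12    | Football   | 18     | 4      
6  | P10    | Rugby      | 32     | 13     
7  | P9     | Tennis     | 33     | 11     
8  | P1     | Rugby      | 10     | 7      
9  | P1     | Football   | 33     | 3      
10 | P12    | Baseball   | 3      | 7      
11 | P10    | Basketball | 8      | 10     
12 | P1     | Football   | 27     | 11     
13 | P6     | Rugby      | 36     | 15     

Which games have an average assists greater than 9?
SELECT game, AVG(assists)
FROM scores
GROUP BY game
HAVING AVG(assists) > 9

Result:
  Basketball: avg=10.50
  Rugby: avg=11.25
  Tennis: avg=12.50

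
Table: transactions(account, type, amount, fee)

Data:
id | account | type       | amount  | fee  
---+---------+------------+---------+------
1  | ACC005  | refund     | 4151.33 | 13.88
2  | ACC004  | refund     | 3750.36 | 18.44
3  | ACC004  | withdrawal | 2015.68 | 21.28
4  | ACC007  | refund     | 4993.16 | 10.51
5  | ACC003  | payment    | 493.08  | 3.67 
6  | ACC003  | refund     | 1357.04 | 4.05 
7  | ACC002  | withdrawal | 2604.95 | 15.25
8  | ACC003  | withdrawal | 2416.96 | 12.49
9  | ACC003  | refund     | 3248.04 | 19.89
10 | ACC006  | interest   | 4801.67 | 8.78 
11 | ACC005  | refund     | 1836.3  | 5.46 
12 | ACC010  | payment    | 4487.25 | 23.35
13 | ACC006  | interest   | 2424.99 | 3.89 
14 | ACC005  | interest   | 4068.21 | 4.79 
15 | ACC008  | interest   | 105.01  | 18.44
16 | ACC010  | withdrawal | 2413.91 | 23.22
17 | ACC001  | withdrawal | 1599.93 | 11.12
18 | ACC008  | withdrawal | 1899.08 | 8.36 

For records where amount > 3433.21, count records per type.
SELECT type, COUNT(*)
FROM transactions
WHERE amount > 3433.21
GROUP BY type

Note: WHERE filters rows before grouping.

Result:
  interest: 2
  payment: 1
  refund: 3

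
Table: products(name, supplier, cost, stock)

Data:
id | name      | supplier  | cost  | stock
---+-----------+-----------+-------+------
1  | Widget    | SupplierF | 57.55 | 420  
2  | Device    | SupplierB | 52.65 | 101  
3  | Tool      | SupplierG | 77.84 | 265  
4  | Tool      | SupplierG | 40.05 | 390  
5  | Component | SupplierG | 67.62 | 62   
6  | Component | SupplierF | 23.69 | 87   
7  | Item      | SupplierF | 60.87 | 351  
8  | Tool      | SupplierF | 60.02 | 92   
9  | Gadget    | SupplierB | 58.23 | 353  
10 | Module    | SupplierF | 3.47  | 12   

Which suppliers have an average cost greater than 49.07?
SELECT supplier, AVG(cost)
FROM products
GROUP BY supplier
HAVING AVG(cost) > 49.07

Result:
  SupplierB: avg=55.44
  SupplierG: avg=61.84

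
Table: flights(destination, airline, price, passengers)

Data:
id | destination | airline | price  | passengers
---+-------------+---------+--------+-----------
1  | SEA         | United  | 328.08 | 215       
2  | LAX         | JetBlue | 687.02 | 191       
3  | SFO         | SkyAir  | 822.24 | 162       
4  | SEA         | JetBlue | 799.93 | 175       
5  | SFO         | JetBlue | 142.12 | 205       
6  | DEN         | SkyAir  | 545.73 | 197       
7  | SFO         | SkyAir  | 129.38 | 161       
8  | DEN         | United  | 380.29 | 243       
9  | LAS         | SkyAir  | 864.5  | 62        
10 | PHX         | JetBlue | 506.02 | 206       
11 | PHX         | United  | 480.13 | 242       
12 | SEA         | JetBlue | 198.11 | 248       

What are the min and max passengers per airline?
SELECT airline, MIN(passengers), MAX(passengers)
FROM flights
GROUP BY airline

Result:
  JetBlue: min=175, max=248
  SkyAir: min=62, max=197
  United: min=215, max=243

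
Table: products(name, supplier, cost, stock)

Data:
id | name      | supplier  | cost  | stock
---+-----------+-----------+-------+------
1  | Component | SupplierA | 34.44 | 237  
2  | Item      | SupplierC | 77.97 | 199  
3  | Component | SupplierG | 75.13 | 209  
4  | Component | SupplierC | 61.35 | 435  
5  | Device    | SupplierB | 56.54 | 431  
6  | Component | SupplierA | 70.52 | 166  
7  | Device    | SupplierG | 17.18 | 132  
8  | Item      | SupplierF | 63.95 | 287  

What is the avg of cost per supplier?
SELECT supplier, AVG(cost) as result
FROM products
GROUP BY supplier

Result:
  SupplierA: 52.48
  SupplierB: 56.54
  SupplierC: 69.66
  SupplierF: 63.95
  SupplierG: 46.16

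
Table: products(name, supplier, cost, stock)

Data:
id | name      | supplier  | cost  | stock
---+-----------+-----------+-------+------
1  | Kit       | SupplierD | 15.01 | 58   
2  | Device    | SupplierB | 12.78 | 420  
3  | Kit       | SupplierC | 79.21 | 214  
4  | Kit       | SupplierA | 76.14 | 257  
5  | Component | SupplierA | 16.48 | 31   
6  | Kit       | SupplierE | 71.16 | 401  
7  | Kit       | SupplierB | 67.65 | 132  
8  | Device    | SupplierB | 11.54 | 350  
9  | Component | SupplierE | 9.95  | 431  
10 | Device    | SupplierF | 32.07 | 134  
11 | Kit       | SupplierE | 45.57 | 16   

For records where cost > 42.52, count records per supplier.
SELECT supplier, COUNT(*)
FROM products
WHERE cost > 42.52
GROUP BY supplier

Note: WHERE filters rows before grouping.

Result:
  SupplierA: 1
  SupplierB: 1
  SupplierC: 1
  SupplierE: 2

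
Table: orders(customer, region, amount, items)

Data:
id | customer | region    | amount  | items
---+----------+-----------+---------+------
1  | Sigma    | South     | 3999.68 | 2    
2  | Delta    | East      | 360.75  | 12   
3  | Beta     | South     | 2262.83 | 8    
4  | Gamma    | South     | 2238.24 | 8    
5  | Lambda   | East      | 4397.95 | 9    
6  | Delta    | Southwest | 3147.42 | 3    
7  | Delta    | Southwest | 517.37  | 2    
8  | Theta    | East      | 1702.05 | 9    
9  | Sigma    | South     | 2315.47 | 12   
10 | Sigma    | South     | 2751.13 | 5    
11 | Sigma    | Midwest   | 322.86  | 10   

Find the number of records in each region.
SELECT region, COUNT(*) as count
FROM orders
GROUP BY region

Result:
  East: 3
  Midwest: 1
  South: 5
  Southwest: 2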